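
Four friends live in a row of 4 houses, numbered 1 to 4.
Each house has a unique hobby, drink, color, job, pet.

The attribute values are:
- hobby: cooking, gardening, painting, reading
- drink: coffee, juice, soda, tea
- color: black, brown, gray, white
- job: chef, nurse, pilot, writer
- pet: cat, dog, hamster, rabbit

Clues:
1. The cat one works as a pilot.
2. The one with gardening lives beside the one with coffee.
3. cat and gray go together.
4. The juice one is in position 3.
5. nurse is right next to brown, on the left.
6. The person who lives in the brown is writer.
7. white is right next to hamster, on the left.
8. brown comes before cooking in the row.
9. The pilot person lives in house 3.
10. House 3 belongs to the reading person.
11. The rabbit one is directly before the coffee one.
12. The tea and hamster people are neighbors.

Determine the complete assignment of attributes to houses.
Solution:

House | Hobby | Drink | Color | Job | Pet
-----------------------------------------
  1   | gardening | tea | white | nurse | rabbit
  2   | painting | coffee | brown | writer | hamster
  3   | reading | juice | gray | pilot | cat
  4   | cooking | soda | black | chef | dog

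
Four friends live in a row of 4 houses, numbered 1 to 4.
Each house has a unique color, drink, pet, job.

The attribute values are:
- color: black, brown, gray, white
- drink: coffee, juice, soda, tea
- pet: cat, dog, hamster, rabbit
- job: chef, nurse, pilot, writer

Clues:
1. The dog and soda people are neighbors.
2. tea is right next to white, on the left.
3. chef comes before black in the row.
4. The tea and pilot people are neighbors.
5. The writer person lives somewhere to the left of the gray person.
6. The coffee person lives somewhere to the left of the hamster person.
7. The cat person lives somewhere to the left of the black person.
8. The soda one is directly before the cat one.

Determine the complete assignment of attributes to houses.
Solution:

House | Color | Drink | Pet | Job
---------------------------------
  1   | brown | tea | dog | writer
  2   | white | soda | rabbit | pilot
  3   | gray | coffee | cat | chef
  4   | black | juice | hamster | nurse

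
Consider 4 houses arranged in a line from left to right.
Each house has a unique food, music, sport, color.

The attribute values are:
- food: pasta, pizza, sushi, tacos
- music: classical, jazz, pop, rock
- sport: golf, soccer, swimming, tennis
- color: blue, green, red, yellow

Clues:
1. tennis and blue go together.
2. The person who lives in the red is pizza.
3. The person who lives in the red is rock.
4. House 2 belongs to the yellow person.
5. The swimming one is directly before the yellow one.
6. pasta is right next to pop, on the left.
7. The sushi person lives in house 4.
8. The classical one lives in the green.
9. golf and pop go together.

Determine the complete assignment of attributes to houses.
Solution:

House | Food | Music | Sport | Color
------------------------------------
  1   | pasta | classical | swimming | green
  2   | tacos | pop | golf | yellow
  3   | pizza | rock | soccer | red
  4   | sushi | jazz | tennis | blue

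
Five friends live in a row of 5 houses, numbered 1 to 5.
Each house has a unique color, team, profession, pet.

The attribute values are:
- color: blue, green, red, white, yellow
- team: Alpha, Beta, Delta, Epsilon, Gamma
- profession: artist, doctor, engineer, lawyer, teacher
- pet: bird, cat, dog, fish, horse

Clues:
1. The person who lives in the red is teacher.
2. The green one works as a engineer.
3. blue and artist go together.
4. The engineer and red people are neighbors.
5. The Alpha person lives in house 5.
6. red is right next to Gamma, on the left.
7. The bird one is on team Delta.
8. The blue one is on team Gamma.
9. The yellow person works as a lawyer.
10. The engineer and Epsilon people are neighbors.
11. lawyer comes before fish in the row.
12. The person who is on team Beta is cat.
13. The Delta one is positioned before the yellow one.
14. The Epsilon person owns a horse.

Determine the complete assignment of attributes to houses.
Solution:

House | Color | Team | Profession | Pet
---------------------------------------
  1   | green | Delta | engineer | bird
  2   | red | Epsilon | teacher | horse
  3   | blue | Gamma | artist | dog
  4   | yellow | Beta | lawyer | cat
  5   | white | Alpha | doctor | fish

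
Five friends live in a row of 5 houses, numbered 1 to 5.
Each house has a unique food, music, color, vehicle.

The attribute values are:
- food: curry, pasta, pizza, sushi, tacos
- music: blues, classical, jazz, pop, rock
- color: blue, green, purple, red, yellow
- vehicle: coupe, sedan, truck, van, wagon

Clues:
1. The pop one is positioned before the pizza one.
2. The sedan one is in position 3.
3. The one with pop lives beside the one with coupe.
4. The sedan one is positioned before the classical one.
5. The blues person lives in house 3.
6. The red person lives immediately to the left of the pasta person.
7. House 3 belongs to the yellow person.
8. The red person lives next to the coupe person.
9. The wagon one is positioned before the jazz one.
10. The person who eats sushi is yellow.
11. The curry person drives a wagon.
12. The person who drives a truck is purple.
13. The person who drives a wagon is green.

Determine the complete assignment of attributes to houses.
Solution:

House | Food | Music | Color | Vehicle
--------------------------------------
  1   | tacos | pop | red | van
  2   | pasta | rock | blue | coupe
  3   | sushi | blues | yellow | sedan
  4   | curry | classical | green | wagon
  5   | pizza | jazz | purple | truck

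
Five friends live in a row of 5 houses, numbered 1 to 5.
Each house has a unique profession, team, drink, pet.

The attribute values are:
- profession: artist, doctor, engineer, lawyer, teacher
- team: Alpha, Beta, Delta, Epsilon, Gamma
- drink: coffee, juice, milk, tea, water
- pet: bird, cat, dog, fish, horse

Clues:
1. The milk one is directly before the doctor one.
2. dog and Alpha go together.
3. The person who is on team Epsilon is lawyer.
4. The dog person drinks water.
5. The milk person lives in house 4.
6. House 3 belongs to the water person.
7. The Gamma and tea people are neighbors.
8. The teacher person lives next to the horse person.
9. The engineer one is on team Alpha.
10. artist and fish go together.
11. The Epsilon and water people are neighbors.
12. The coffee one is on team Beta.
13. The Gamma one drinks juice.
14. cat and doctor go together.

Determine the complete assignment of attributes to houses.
Solution:

House | Profession | Team | Drink | Pet
---------------------------------------
  1   | teacher | Gamma | juice | bird
  2   | lawyer | Epsilon | tea | horse
  3   | engineer | Alpha | water | dog
  4   | artist | Delta | milk | fish
  5   | doctor | Beta | coffee | cat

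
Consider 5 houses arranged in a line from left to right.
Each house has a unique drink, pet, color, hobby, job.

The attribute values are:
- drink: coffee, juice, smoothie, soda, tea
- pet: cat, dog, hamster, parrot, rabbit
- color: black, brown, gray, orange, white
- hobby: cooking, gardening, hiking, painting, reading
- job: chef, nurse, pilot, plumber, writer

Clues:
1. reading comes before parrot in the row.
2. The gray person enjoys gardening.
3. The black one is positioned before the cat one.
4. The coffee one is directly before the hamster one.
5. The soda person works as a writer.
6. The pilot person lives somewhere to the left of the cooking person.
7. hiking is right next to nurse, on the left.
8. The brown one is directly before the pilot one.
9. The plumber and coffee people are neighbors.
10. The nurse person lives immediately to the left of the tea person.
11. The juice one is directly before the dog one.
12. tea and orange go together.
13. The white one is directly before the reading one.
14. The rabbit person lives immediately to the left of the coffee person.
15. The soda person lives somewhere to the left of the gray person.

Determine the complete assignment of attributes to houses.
Solution:

House | Drink | Pet | Color | Hobby | Job
-----------------------------------------
  1   | juice | rabbit | white | hiking | plumber
  2   | coffee | dog | brown | reading | nurse
  3   | tea | hamster | orange | painting | pilot
  4   | soda | parrot | black | cooking | writer
  5   | smoothie | cat | gray | gardening | chef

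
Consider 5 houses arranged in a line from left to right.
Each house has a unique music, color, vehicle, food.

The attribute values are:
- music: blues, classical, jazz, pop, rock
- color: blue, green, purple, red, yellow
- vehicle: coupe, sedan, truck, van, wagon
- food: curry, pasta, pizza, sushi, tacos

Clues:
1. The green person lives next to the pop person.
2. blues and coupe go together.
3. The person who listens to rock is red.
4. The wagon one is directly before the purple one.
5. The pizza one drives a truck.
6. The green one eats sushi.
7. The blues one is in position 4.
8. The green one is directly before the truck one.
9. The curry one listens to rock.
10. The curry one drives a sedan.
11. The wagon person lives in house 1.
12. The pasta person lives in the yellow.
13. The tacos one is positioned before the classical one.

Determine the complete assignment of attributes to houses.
Solution:

House | Music | Color | Vehicle | Food
--------------------------------------
  1   | jazz | green | wagon | sushi
  2   | pop | purple | truck | pizza
  3   | rock | red | sedan | curry
  4   | blues | blue | coupe | tacos
  5   | classical | yellow | van | pasta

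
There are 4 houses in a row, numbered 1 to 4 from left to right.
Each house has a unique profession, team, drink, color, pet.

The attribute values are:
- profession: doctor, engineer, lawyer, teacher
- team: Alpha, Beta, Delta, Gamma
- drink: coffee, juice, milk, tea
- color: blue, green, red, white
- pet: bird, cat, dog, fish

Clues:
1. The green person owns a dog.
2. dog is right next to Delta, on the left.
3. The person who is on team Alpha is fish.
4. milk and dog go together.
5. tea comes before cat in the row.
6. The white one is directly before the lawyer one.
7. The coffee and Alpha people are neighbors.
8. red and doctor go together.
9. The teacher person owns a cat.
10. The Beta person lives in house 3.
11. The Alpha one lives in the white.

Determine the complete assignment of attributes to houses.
Solution:

House | Profession | Team | Drink | Color | Pet
-----------------------------------------------
  1   | doctor | Gamma | coffee | red | bird
  2   | engineer | Alpha | tea | white | fish
  3   | lawyer | Beta | milk | green | dog
  4   | teacher | Delta | juice | blue | cat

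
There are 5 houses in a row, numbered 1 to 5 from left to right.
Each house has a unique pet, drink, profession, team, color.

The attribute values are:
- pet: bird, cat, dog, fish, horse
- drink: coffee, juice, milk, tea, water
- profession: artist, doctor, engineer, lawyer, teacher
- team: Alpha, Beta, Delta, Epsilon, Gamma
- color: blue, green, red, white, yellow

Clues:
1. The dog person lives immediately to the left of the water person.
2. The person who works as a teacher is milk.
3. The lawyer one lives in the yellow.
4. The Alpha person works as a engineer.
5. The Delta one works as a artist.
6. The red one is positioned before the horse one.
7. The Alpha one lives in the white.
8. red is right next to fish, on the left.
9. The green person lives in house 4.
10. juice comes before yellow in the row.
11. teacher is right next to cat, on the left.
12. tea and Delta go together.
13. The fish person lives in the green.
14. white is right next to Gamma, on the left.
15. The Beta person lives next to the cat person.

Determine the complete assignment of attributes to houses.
Solution:

House | Pet | Drink | Profession | Team | Color
-----------------------------------------------
  1   | dog | milk | teacher | Beta | blue
  2   | cat | water | engineer | Alpha | white
  3   | bird | juice | doctor | Gamma | red
  4   | fish | tea | artist | Delta | green
  5   | horse | coffee | lawyer | Epsilon | yellow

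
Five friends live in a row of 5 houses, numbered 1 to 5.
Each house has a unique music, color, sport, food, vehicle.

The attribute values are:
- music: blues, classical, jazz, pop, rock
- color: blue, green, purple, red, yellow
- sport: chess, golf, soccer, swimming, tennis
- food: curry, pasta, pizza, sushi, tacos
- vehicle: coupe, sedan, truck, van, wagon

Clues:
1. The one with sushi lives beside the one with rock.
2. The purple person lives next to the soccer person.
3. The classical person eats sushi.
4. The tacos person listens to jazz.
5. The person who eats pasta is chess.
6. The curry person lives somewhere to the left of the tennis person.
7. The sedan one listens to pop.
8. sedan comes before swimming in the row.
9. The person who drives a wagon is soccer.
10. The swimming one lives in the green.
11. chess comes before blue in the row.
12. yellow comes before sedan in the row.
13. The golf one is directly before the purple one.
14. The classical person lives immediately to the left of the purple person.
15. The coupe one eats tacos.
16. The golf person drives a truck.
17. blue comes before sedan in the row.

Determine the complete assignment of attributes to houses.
Solution:

House | Music | Color | Sport | Food | Vehicle
----------------------------------------------
  1   | classical | yellow | golf | sushi | truck
  2   | rock | purple | chess | pasta | van
  3   | blues | blue | soccer | curry | wagon
  4   | pop | red | tennis | pizza | sedan
  5   | jazz | green | swimming | tacos | coupe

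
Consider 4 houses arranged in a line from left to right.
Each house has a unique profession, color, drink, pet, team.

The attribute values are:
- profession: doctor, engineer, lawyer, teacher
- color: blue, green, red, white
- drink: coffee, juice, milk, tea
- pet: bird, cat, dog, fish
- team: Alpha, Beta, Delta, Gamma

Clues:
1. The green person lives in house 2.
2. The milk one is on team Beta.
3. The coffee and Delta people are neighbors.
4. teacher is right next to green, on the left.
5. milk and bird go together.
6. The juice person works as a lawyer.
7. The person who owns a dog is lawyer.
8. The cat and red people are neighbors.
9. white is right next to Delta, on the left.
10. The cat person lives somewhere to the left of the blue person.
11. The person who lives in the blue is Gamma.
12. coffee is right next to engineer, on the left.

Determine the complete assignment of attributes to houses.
Solution:

House | Profession | Color | Drink | Pet | Team
-----------------------------------------------
  1   | teacher | white | coffee | fish | Alpha
  2   | engineer | green | tea | cat | Delta
  3   | doctor | red | milk | bird | Beta
  4   | lawyer | blue | juice | dog | Gamma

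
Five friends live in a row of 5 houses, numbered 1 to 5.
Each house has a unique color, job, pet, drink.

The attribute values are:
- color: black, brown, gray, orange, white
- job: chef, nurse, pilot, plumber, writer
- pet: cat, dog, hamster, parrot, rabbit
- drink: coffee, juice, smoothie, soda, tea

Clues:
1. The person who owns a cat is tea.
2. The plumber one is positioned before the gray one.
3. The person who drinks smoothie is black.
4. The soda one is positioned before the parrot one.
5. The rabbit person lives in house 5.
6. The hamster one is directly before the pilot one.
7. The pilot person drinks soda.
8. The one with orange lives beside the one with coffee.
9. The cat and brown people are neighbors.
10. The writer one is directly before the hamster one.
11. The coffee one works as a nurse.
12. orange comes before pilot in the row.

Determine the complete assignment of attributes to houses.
Solution:

House | Color | Job | Pet | Drink
---------------------------------
  1   | orange | writer | cat | tea
  2   | brown | nurse | hamster | coffee
  3   | white | pilot | dog | soda
  4   | black | plumber | parrot | smoothie
  5   | gray | chef | rabbit | juice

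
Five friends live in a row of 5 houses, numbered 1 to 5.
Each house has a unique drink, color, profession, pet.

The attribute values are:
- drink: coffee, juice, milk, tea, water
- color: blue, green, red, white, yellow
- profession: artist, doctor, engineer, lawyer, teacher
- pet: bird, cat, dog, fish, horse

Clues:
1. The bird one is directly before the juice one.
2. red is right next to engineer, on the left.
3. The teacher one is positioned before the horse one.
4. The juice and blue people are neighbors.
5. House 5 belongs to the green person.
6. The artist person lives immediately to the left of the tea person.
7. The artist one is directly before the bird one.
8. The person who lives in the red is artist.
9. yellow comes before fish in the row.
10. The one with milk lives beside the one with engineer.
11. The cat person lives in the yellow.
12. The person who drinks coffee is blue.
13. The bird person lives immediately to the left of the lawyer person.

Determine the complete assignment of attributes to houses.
Solution:

House | Drink | Color | Profession | Pet
----------------------------------------
  1   | milk | red | artist | dog
  2   | tea | white | engineer | bird
  3   | juice | yellow | lawyer | cat
  4   | coffee | blue | teacher | fish
  5   | water | green | doctor | horse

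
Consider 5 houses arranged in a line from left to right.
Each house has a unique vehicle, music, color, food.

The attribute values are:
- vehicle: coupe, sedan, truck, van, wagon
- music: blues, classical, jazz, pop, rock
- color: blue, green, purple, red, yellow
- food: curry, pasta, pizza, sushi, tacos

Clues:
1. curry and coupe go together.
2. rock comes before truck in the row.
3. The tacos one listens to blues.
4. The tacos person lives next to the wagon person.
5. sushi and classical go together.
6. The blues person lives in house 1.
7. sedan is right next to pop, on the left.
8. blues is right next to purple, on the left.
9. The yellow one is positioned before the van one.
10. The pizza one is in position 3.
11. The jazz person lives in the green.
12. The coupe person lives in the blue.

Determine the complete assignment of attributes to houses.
Solution:

House | Vehicle | Music | Color | Food
--------------------------------------
  1   | sedan | blues | yellow | tacos
  2   | wagon | pop | purple | pasta
  3   | van | jazz | green | pizza
  4   | coupe | rock | blue | curry
  5   | truck | classical | red | sushi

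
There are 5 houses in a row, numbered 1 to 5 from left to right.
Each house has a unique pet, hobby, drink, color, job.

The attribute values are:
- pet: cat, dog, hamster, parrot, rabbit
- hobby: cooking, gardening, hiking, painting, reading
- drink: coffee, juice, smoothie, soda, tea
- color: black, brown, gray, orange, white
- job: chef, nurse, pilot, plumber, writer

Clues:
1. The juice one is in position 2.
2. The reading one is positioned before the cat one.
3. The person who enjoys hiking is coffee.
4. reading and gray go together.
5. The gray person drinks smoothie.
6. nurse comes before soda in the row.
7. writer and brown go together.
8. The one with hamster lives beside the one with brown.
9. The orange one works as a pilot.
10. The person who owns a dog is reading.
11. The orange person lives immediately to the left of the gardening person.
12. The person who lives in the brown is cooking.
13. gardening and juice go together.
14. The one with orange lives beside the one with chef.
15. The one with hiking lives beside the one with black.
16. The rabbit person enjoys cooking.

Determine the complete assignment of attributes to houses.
Solution:

House | Pet | Hobby | Drink | Color | Job
-----------------------------------------
  1   | parrot | hiking | coffee | orange | pilot
  2   | hamster | gardening | juice | black | chef
  3   | rabbit | cooking | tea | brown | writer
  4   | dog | reading | smoothie | gray | nurse
  5   | cat | painting | soda | white | plumber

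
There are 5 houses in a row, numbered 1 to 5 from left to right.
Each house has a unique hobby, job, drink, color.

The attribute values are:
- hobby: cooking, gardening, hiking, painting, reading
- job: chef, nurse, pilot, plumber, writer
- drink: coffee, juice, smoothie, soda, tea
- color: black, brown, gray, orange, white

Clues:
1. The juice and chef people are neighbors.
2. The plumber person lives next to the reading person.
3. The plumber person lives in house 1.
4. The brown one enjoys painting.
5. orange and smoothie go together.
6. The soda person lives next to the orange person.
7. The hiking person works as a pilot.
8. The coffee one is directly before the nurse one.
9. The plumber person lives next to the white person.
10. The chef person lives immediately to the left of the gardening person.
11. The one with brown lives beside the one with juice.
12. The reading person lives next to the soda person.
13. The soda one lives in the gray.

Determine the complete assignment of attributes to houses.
Solution:

House | Hobby | Job | Drink | Color
-----------------------------------
  1   | painting | plumber | coffee | brown
  2   | reading | nurse | juice | white
  3   | cooking | chef | soda | gray
  4   | gardening | writer | smoothie | orange
  5   | hiking | pilot | tea | black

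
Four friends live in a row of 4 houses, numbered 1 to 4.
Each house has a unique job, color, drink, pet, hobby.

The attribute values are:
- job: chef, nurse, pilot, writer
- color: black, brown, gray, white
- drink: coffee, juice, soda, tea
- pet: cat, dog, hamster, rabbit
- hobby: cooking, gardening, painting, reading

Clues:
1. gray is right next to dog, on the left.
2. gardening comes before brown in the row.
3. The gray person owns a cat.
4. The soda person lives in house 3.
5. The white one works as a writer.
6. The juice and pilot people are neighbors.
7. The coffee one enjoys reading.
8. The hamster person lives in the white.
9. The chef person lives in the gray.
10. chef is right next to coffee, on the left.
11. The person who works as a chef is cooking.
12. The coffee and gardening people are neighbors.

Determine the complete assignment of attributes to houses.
Solution:

House | Job | Color | Drink | Pet | Hobby
-----------------------------------------
  1   | chef | gray | juice | cat | cooking
  2   | pilot | black | coffee | dog | reading
  3   | writer | white | soda | hamster | gardening
  4   | nurse | brown | tea | rabbit | painting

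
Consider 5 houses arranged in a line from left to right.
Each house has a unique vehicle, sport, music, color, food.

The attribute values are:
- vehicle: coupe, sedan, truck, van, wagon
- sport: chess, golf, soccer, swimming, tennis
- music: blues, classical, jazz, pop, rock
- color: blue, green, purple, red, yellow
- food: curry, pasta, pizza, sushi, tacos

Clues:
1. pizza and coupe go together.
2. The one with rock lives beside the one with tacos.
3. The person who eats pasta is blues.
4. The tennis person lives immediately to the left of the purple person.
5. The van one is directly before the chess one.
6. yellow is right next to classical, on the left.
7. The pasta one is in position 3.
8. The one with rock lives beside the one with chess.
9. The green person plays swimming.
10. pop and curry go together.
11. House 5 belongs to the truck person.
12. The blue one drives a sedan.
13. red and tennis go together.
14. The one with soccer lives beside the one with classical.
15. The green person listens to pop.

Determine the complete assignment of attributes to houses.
Solution:

House | Vehicle | Sport | Music | Color | Food
----------------------------------------------
  1   | van | soccer | rock | yellow | sushi
  2   | sedan | chess | classical | blue | tacos
  3   | wagon | tennis | blues | red | pasta
  4   | coupe | golf | jazz | purple | pizza
  5   | truck | swimming | pop | green | curry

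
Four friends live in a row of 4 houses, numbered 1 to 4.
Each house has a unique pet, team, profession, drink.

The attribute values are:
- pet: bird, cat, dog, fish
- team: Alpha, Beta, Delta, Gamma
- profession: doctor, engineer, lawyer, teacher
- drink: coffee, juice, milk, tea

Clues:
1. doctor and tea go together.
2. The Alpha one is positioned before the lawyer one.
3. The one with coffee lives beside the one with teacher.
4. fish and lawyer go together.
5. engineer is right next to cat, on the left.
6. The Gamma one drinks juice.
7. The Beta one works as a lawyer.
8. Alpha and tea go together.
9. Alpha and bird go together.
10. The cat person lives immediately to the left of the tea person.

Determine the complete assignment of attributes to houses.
Solution:

House | Pet | Team | Profession | Drink
---------------------------------------
  1   | dog | Delta | engineer | coffee
  2   | cat | Gamma | teacher | juice
  3   | bird | Alpha | doctor | tea
  4   | fish | Beta | lawyer | milk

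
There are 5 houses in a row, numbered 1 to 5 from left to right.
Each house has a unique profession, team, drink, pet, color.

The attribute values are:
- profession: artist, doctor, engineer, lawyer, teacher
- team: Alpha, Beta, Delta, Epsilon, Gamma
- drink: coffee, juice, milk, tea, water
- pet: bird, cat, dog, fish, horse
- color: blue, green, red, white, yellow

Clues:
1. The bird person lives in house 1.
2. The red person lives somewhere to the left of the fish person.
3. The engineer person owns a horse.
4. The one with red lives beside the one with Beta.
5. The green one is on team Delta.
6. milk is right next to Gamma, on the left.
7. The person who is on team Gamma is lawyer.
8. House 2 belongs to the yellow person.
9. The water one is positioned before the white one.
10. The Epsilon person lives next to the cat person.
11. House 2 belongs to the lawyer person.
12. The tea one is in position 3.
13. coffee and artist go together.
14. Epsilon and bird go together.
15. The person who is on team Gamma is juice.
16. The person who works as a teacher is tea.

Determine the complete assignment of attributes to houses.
Solution:

House | Profession | Team | Drink | Pet | Color
-----------------------------------------------
  1   | doctor | Epsilon | milk | bird | blue
  2   | lawyer | Gamma | juice | cat | yellow
  3   | teacher | Delta | tea | dog | green
  4   | engineer | Alpha | water | horse | red
  5   | artist | Beta | coffee | fish | white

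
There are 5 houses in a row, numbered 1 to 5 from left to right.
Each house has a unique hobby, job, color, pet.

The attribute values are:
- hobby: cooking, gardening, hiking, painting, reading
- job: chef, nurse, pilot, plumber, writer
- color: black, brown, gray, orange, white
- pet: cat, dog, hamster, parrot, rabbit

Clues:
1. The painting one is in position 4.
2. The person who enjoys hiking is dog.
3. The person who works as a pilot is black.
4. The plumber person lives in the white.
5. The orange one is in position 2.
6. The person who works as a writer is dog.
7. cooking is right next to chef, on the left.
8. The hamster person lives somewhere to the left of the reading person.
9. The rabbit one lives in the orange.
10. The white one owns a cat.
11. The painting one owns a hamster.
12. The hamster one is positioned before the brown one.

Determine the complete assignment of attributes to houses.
Solution:

House | Hobby | Job | Color | Pet
---------------------------------
  1   | cooking | plumber | white | cat
  2   | gardening | chef | orange | rabbit
  3   | hiking | writer | gray | dog
  4   | painting | pilot | black | hamster
  5   | reading | nurse | brown | parrot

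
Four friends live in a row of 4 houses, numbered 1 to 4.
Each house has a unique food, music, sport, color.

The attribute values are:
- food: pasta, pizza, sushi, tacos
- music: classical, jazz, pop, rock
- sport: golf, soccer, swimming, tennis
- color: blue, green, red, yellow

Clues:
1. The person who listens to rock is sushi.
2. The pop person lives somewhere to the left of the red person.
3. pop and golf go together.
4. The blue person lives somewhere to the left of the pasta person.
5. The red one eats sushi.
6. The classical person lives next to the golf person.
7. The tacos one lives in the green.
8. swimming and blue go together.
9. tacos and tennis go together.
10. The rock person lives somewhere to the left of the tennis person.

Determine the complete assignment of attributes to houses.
Solution:

House | Food | Music | Sport | Color
------------------------------------
  1   | pizza | classical | swimming | blue
  2   | pasta | pop | golf | yellow
  3   | sushi | rock | soccer | red
  4   | tacos | jazz | tennis | green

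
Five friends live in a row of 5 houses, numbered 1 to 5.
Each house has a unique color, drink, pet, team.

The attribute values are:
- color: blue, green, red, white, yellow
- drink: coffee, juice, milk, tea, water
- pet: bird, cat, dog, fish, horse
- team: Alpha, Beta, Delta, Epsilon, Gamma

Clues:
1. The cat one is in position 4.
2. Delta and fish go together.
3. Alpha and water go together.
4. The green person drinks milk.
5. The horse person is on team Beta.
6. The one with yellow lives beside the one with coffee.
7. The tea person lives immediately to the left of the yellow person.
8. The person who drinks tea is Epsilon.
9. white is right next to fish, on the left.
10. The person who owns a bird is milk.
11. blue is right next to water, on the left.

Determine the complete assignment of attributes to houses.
Solution:

House | Color | Drink | Pet | Team
----------------------------------
  1   | white | tea | dog | Epsilon
  2   | yellow | juice | fish | Delta
  3   | blue | coffee | horse | Beta
  4   | red | water | cat | Alpha
  5   | green | milk | bird | Gamma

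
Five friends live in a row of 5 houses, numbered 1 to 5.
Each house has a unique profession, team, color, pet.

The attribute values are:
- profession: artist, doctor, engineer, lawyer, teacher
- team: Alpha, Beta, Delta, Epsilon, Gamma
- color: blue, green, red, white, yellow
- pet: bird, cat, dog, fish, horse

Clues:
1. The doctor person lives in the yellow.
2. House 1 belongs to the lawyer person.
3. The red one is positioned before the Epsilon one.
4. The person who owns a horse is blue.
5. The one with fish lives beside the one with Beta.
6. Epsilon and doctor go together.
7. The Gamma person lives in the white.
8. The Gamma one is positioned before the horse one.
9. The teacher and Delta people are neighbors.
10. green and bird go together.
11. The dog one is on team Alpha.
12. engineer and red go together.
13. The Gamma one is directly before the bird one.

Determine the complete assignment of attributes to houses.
Solution:

House | Profession | Team | Color | Pet
---------------------------------------
  1   | lawyer | Gamma | white | fish
  2   | teacher | Beta | green | bird
  3   | artist | Delta | blue | horse
  4   | engineer | Alpha | red | dog
  5   | doctor | Epsilon | yellow | cat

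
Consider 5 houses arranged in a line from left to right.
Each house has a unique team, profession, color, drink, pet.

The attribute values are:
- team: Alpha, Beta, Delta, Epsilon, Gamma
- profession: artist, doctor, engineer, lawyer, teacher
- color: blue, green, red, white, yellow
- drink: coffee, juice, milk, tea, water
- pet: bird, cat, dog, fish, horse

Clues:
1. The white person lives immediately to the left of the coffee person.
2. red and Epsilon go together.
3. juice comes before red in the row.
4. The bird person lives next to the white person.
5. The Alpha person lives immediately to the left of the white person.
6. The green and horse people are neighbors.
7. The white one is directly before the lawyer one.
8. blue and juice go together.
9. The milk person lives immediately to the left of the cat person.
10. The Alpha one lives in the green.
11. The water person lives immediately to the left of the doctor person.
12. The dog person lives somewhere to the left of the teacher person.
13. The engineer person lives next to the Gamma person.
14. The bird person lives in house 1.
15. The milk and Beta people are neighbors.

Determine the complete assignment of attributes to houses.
Solution:

House | Team | Profession | Color | Drink | Pet
-----------------------------------------------
  1   | Alpha | engineer | green | water | bird
  2   | Gamma | doctor | white | milk | horse
  3   | Beta | lawyer | yellow | coffee | cat
  4   | Delta | artist | blue | juice | dog
  5   | Epsilon | teacher | red | tea | fish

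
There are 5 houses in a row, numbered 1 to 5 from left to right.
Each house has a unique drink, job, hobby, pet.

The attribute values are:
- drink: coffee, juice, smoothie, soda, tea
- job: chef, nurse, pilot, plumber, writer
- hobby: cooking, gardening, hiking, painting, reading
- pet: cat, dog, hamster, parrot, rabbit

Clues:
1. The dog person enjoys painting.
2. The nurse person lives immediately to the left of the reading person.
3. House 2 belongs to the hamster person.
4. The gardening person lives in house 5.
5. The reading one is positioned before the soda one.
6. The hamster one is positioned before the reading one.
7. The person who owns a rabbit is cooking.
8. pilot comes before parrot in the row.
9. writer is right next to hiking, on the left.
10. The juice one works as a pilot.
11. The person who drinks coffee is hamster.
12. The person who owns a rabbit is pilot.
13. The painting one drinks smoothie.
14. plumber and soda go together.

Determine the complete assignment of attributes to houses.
Solution:

House | Drink | Job | Hobby | Pet
---------------------------------
  1   | smoothie | writer | painting | dog
  2   | coffee | nurse | hiking | hamster
  3   | tea | chef | reading | cat
  4   | juice | pilot | cooking | rabbit
  5   | soda | plumber | gardening | parrot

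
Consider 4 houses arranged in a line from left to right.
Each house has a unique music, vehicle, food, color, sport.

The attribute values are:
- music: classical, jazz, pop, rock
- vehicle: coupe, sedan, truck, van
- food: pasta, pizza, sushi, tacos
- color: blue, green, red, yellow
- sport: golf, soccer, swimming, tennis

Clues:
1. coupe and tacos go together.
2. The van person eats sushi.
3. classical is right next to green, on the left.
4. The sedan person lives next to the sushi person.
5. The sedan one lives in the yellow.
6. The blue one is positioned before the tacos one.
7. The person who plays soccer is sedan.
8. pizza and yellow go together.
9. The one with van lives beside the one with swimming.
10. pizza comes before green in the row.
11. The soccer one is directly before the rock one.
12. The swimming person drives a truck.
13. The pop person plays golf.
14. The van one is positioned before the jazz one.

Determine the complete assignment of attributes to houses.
Solution:

House | Music | Vehicle | Food | Color | Sport
----------------------------------------------
  1   | classical | sedan | pizza | yellow | soccer
  2   | rock | van | sushi | green | tennis
  3   | jazz | truck | pasta | blue | swimming
  4   | pop | coupe | tacos | red | golf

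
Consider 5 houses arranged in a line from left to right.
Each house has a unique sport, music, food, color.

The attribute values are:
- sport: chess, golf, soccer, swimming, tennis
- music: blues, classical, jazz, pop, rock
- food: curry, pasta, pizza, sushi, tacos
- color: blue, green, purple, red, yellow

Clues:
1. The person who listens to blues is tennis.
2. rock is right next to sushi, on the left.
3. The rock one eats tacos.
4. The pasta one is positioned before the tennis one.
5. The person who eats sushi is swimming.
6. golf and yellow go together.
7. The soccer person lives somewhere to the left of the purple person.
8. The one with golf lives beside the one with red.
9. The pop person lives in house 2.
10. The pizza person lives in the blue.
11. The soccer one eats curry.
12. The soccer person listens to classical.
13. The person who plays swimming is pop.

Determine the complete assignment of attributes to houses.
Solution:

House | Sport | Music | Food | Color
------------------------------------
  1   | golf | rock | tacos | yellow
  2   | swimming | pop | sushi | red
  3   | soccer | classical | curry | green
  4   | chess | jazz | pasta | purple
  5   | tennis | blues | pizza | blue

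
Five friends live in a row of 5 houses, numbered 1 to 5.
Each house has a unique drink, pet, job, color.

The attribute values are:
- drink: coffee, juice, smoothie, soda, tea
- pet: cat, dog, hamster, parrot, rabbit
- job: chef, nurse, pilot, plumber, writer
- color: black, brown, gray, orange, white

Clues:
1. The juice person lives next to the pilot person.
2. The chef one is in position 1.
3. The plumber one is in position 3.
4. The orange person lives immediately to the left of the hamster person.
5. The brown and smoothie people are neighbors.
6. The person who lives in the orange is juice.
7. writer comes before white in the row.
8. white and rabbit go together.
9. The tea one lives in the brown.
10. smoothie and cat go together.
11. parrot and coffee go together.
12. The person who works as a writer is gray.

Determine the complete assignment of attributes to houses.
Solution:

House | Drink | Pet | Job | Color
---------------------------------
  1   | juice | dog | chef | orange
  2   | tea | hamster | pilot | brown
  3   | smoothie | cat | plumber | black
  4   | coffee | parrot | writer | gray
  5   | soda | rabbit | nurse | white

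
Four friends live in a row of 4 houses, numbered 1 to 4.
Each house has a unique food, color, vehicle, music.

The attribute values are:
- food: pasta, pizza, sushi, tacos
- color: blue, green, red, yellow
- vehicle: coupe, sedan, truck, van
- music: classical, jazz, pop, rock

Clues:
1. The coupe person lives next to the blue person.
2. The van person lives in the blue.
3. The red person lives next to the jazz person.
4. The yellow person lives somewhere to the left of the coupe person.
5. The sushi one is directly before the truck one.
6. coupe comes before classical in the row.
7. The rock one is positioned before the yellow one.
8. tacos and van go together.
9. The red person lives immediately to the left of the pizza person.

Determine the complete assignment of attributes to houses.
Solution:

House | Food | Color | Vehicle | Music
--------------------------------------
  1   | sushi | red | sedan | rock
  2   | pizza | yellow | truck | jazz
  3   | pasta | green | coupe | pop
  4   | tacos | blue | van | classical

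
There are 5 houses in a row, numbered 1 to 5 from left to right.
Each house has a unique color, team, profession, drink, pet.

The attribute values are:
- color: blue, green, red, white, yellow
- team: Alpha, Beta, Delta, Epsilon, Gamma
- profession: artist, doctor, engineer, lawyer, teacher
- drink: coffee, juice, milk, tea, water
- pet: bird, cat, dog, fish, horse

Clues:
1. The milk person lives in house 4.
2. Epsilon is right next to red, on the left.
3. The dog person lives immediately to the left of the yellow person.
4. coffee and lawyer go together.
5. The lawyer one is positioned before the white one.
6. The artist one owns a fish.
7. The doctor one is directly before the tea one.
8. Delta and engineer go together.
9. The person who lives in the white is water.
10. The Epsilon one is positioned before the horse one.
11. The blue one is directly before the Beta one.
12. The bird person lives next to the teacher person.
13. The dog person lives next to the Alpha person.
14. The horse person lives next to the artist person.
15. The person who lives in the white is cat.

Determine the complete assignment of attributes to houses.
Solution:

House | Color | Team | Profession | Drink | Pet
-----------------------------------------------
  1   | blue | Epsilon | doctor | juice | bird
  2   | red | Beta | teacher | tea | dog
  3   | yellow | Alpha | lawyer | coffee | horse
  4   | green | Gamma | artist | milk | fish
  5   | white | Delta | engineer | water | cat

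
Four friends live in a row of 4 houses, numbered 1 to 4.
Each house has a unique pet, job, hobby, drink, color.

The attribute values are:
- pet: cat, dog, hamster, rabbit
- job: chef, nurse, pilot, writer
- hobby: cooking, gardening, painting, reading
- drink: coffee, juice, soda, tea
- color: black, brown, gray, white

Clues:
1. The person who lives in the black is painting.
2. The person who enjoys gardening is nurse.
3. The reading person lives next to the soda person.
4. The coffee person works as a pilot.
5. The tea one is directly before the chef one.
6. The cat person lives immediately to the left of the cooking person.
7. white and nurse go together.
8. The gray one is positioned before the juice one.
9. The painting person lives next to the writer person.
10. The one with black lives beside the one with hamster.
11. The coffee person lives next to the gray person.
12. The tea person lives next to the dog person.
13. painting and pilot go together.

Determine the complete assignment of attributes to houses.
Solution:

House | Pet | Job | Hobby | Drink | Color
-----------------------------------------
  1   | cat | pilot | painting | coffee | black
  2   | hamster | writer | cooking | tea | gray
  3   | dog | chef | reading | juice | brown
  4   | rabbit | nurse | gardening | soda | white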